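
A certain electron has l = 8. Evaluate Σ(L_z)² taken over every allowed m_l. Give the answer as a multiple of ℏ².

Σ(L_z)² = 408 ℏ²

m_l ∈ {-8, -7, -6, -5, -4, -3, -2, -1, 0, 1, 2, 3, 4, 5, 6, 7, 8}.
Σ m_l² = 2·(1 + 4 + 9 + 16 + 25 + 36 + 49 + 64) = 408.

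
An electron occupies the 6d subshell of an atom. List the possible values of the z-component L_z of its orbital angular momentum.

L_z ∈ {−2ℏ, −ℏ, 0, ℏ, 2ℏ}

6d means n = 6, l = 2.
L_z = m_l ℏ with m_l ranging from −l to +l in integer steps.
For l = 2: m_l ∈ {-2, -1, 0, 1, 2}.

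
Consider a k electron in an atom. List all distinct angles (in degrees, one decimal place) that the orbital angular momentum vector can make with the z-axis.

θ ∈ {20.7°, 36.7°, 48.1°, 57.7°, 66.4°, 74.5°, 82.3°, 90.0°, 97.7°, 105.5°, 113.6°, 122.3°, 131.9°, 143.3°, 159.3°}

K corresponds to l = 7.
|L| = √(l(l+1)) ℏ = 2√14 ℏ.
cos θ = m_l/√56 for each m_l ∈ {-7, -6, -5, -4, -3, -2, -1, 0, 1, 2, 3, 4, 5, 6, 7}.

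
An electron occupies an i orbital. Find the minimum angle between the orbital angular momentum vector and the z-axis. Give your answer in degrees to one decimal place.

θ_min ≈ 22.2°

An i state has l = 6.
|L| = ℏ√(l(l+1)) = √42 ℏ.
The smallest angle corresponds to the largest L_z, i.e. m_l = l = 6, giving L_z = 6ℏ.
cos θ_min = 6/√42, so θ_min ≈ 22.2°.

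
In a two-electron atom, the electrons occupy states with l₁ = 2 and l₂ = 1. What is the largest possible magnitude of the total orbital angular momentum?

L runs from |2 − 1| = 1 to 2 + 1 = 3.
So L can be 1, 2, 3.
The largest magnitude corresponds to L = 3: |L_tot| = ℏ√(3·4) = 2√3 ℏ.

|L_tot|_max = 2√3 ℏ ≈ 3.464ℏ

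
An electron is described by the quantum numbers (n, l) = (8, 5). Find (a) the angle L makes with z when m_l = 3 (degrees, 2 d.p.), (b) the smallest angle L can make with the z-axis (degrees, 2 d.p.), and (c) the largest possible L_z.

θ(m_l=3) ≈ 56.79°; θ_min ≈ 24.09°; L_z,max = 5ℏ

For m_l = 3: cos θ = 3/√30, θ ≈ 56.79°.
cos θ_min = 5/√30, so θ_min ≈ 24.09°.
L_z,max = lℏ = 5ℏ.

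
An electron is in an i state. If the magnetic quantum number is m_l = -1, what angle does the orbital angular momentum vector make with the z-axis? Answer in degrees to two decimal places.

θ ≈ 98.88°

For an i orbital, l = 6.
|L| = ℏ√(l(l+1)) = √42 ℏ.
L_z = m_l ℏ = −1ℏ.
cos θ = L_z/|L| = -1/√42, so θ ≈ 98.88°.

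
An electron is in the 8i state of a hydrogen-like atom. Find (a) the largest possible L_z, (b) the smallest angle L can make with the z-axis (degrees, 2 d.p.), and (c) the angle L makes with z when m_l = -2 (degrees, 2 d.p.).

L_z,max = 6ℏ; θ_min ≈ 22.21°; θ(m_l=-2) ≈ 107.98°

8i means n = 8, l = 6.
L_z,max = lℏ = 6ℏ.
cos θ_min = 6/√42, so θ_min ≈ 22.21°.
For m_l = -2: cos θ = -2/√42, θ ≈ 107.98°.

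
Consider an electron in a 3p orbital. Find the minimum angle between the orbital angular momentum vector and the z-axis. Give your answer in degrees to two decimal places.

θ_min ≈ 45.00°

3p means n = 3, l = 1.
|L|² = l(l+1)ℏ² = 2ℏ², so |L| = √2 ℏ.
The smallest angle corresponds to the largest L_z, i.e. m_l = l = 1, giving L_z = 1ℏ.
cos θ_min = 1/√2, so θ_min ≈ 45.00°.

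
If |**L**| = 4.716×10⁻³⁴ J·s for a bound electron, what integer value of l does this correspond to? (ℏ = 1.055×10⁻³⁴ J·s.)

|L|/ℏ = (4.716×10⁻³⁴)/(1.055×10⁻³⁴) ≈ 4.470.
Set l(l+1) = 19.98; the integer solution is l = 4.

l = 4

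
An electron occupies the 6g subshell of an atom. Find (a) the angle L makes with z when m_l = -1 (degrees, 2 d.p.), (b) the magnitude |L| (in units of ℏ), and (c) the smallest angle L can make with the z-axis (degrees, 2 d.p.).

6g means n = 6, l = 4.
For m_l = -1: cos θ = -1/√20, θ ≈ 102.92°.
|L| = ℏ√(4·5) = 2√5 ℏ ≈ 4.472ℏ.
cos θ_min = 4/√20, so θ_min ≈ 26.57°.

θ(m_l=-1) ≈ 102.92°; |L| = 2√5 ℏ ≈ 4.472ℏ; θ_min ≈ 26.57°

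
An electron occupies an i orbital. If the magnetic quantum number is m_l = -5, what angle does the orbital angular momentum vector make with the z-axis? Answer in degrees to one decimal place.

θ ≈ 140.5°

An i state has l = 6.
|L| = ℏ√(l(l+1)) = √42 ℏ.
L_z = m_l ℏ = −5ℏ.
cos θ = L_z/|L| = -5/√42, so θ ≈ 140.5°.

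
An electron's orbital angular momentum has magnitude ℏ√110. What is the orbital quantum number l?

Since |L|² = l(l+1)ℏ², l(l+1) = 110.
Solving: l = 10.

l = 10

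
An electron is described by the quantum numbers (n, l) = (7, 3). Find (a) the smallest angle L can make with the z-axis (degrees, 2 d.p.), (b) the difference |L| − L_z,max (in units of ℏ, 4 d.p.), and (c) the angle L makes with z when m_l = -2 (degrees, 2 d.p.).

θ_min ≈ 30.00°; |L|−L_z,max ≈ 0.4641ℏ; θ(m_l=-2) ≈ 125.26°

cos θ_min = 3/√12, so θ_min ≈ 30.00°.
|L| − L_z,max = (2√3 − 3)ℏ ≈ 0.4641ℏ.
For m_l = -2: cos θ = -2/√12, θ ≈ 125.26°.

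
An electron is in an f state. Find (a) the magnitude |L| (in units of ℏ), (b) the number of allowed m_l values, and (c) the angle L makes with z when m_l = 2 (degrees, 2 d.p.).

An f state has l = 3.
|L| = ℏ√(3·4) = 2√3 ℏ ≈ 3.464ℏ.
There are 2l+1 = 7 values of m_l.
For m_l = 2: cos θ = 2/√12, θ ≈ 54.74°.

|L| = 2√3 ℏ ≈ 3.464ℏ; 7 values; θ(m_l=2) ≈ 54.74°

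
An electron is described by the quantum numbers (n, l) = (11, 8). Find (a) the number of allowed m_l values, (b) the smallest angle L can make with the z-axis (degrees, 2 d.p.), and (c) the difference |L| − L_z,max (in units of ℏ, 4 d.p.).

There are 2l+1 = 17 values of m_l.
cos θ_min = 8/√72, so θ_min ≈ 19.47°.
|L| − L_z,max = (6√2 − 8)ℏ ≈ 0.4853ℏ.

17 values; θ_min ≈ 19.47°; |L|−L_z,max ≈ 0.4853ℏ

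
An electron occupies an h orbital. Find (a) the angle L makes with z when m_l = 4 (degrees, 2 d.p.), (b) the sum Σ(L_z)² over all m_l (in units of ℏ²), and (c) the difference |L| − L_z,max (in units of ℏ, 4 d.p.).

θ(m_l=4) ≈ 43.09°; Σ(L_z)² = 110 ℏ²; |L|−L_z,max ≈ 0.4772ℏ

For an h orbital, l = 5.
For m_l = 4: cos θ = 4/√30, θ ≈ 43.09°.
Σ m_l² = 110, so Σ(L_z)² = 110 ℏ².
|L| − L_z,max = (√30 − 5)ℏ ≈ 0.4772ℏ.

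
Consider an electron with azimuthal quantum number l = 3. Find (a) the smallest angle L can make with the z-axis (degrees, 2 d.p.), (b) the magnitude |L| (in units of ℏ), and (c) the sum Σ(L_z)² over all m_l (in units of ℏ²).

θ_min ≈ 30.00°; |L| = 2√3 ℏ ≈ 3.464ℏ; Σ(L_z)² = 28 ℏ²

cos θ_min = 3/√12, so θ_min ≈ 30.00°.
|L| = ℏ√(3·4) = 2√3 ℏ ≈ 3.464ℏ.
Σ m_l² = 28, so Σ(L_z)² = 28 ℏ².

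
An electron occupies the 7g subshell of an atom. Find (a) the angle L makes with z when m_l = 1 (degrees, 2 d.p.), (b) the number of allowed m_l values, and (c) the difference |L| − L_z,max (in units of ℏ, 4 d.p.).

θ(m_l=1) ≈ 77.08°; 9 values; |L|−L_z,max ≈ 0.4721ℏ

7g means n = 7, l = 4.
For m_l = 1: cos θ = 1/√20, θ ≈ 77.08°.
There are 2l+1 = 9 values of m_l.
|L| − L_z,max = (2√5 − 4)ℏ ≈ 0.4721ℏ.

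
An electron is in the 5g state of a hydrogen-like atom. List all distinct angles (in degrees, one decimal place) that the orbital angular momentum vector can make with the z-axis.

5g means n = 5, l = 4.
|L| = √(l(l+1)) ℏ = 2√5 ℏ.
cos θ = m_l/√20 for each m_l ∈ {-4, -3, -2, -1, 0, 1, 2, 3, 4}.

θ ∈ {26.6°, 47.9°, 63.4°, 77.1°, 90.0°, 102.9°, 116.6°, 132.1°, 153.4°}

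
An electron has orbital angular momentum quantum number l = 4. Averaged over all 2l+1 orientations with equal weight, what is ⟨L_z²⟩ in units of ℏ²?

m_l runs from −4 to 4, i.e. {-4, -3, -2, -1, 0, 1, 2, 3, 4}.
⟨L_z²⟩ = ℏ²·l(l+1)/3 = 6.667ℏ².

⟨L_z²⟩ = 6.667 ℏ²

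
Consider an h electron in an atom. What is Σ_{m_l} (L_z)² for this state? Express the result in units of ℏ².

The letter h corresponds to l = 5.
m_l ∈ {-5, -4, -3, -2, -1, 0, 1, 2, 3, 4, 5}.
Σ m_l² = l(l+1)(2l+1)/3 = 5·6·11/3 = 110.

Σ(L_z)² = 110 ℏ²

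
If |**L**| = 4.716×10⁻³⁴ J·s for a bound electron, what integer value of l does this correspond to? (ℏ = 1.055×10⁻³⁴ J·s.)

l = 4

Dividing by ℏ: |L|/ℏ ≈ 4.470.
Set l(l+1) = 19.98; the integer solution is l = 4.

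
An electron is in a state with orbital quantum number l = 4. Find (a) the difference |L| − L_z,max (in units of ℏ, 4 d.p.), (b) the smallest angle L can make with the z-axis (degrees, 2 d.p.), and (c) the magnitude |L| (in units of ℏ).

|L|−L_z,max ≈ 0.4721ℏ; θ_min ≈ 26.57°; |L| = 2√5 ℏ ≈ 4.472ℏ

|L| − L_z,max = (2√5 − 4)ℏ ≈ 0.4721ℏ.
cos θ_min = 4/√20, so θ_min ≈ 26.57°.
|L| = ℏ√(4·5) = 2√5 ℏ ≈ 4.472ℏ.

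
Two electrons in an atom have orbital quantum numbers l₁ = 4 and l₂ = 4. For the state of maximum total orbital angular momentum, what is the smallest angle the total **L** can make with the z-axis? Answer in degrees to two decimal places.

Angular momentum addition gives L = |l₁ − l₂|, …, l₁ + l₂.
Allowed values: L = 0, 1, 2, 3, 4, 5, 6, 7, 8.
The maximum is L = 8, with |L_tot| = ℏ√(8·9) = 6√2 ℏ.
The minimum angle with z is arccos(8/√72) ≈ 19.47°.

θ_min ≈ 19.47°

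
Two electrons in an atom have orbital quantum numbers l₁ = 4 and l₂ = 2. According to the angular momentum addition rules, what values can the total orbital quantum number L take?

Angular momentum addition gives L = |l₁ − l₂|, …, l₁ + l₂.
So L can be 2, 3, 4, 5, 6.

L = 2, 3, 4, 5, 6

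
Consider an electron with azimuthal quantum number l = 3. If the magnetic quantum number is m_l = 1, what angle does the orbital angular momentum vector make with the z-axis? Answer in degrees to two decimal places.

|L|² = l(l+1)ℏ² = 12ℏ², so |L| = 2√3 ℏ.
L_z = m_l ℏ = 1ℏ.
cos θ = L_z/|L| = 1/√12, so θ ≈ 73.22°.

θ ≈ 73.22°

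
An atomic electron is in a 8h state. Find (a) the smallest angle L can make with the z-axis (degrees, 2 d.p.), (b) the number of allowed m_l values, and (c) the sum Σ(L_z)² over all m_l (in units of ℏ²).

θ_min ≈ 24.09°; 11 values; Σ(L_z)² = 110 ℏ²

The 8h subshell has l = 5.
cos θ_min = 5/√30, so θ_min ≈ 24.09°.
There are 2l+1 = 11 values of m_l.
Σ m_l² = 110, so Σ(L_z)² = 110 ℏ².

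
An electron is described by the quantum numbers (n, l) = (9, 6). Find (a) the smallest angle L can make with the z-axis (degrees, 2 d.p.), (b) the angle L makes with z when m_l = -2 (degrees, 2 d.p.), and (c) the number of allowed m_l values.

cos θ_min = 6/√42, so θ_min ≈ 22.21°.
For m_l = -2: cos θ = -2/√42, θ ≈ 107.98°.
There are 2l+1 = 13 values of m_l.

θ_min ≈ 22.21°; θ(m_l=-2) ≈ 107.98°; 13 values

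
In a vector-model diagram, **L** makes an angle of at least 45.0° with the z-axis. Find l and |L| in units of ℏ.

cos²θ_min = l/(l+1) = 0.5000.
Thus l = 0.5000/(1 − 0.5000) ≈ 1.
Then |L| = ℏ√(1·2) = √2 ℏ.

l = 1, |L| = √2 ℏ ≈ 1.414ℏ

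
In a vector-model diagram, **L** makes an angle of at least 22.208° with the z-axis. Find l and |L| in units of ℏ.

cos θ_min = l/√(l(l+1)) = √(l/(l+1)), so l/(l+1) = cos²(22.208°) = 0.8571.
l = cos²θ/sin²θ ≈ 6.
Then |L| = ℏ√(6·7) = √42 ℏ.

l = 6, |L| = √42 ℏ ≈ 6.481ℏ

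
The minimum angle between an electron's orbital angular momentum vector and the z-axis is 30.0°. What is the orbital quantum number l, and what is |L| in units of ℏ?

l = 3, |L| = 2√3 ℏ ≈ 3.464ℏ

cos²θ_min = l/(l+1) = 0.7500.
Thus l = 0.7500/(1 − 0.7500) ≈ 3.
Then |L| = ℏ√(3·4) = 2√3 ℏ.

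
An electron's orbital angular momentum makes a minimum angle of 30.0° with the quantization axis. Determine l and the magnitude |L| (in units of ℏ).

cos²θ_min = l/(l+1) = 0.7500.
l = cos²θ/sin²θ ≈ 3.
Then |L| = ℏ√(3·4) = 2√3 ℏ.

l = 3, |L| = 2√3 ℏ ≈ 3.464ℏ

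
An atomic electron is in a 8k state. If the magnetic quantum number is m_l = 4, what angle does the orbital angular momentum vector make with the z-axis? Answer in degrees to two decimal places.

θ ≈ 57.69°

8k means n = 8, l = 7.
|L|² = l(l+1)ℏ² = 56ℏ², so |L| = 2√14 ℏ.
L_z = m_l ℏ = 4ℏ.
cos θ = L_z/|L| = 4/√56, so θ ≈ 57.69°.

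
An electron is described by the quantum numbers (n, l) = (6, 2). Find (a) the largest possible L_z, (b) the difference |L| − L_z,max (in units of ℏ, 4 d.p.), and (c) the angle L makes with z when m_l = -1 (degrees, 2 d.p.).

L_z,max = lℏ = 2ℏ.
|L| − L_z,max = (√6 − 2)ℏ ≈ 0.4495ℏ.
For m_l = -1: cos θ = -1/√6, θ ≈ 114.09°.

L_z,max = 2ℏ; |L|−L_z,max ≈ 0.4495ℏ; θ(m_l=-1) ≈ 114.09°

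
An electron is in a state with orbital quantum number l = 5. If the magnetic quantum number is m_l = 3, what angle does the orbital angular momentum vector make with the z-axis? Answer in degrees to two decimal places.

θ ≈ 56.79°

|L| = ℏ√(l(l+1)) = √30 ℏ.
L_z = m_l ℏ = 3ℏ.
cos θ = L_z/|L| = 3/√30, so θ ≈ 56.79°.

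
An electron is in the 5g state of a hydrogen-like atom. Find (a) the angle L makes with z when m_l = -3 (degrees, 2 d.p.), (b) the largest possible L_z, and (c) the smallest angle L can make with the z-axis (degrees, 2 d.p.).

5g means n = 5, l = 4.
For m_l = -3: cos θ = -3/√20, θ ≈ 132.13°.
L_z,max = lℏ = 4ℏ.
cos θ_min = 4/√20, so θ_min ≈ 26.57°.

θ(m_l=-3) ≈ 132.13°; L_z,max = 4ℏ; θ_min ≈ 26.57°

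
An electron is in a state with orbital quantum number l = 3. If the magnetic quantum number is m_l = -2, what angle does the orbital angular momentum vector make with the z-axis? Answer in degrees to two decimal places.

θ ≈ 125.26°

|L| = √(l(l+1)) ℏ = 2√3 ℏ.
L_z = m_l ℏ = −2ℏ.
cos θ = L_z/|L| = -2/√12, so θ ≈ 125.26°.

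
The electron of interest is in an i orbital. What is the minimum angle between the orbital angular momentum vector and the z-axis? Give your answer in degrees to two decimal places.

For an i orbital, l = 6.
|L|² = l(l+1)ℏ² = 42ℏ², so |L| = √42 ℏ.
The smallest angle corresponds to the largest L_z, i.e. m_l = l = 6, giving L_z = 6ℏ.
cos θ_min = 6/√42, so θ_min ≈ 22.21°.

θ_min ≈ 22.21°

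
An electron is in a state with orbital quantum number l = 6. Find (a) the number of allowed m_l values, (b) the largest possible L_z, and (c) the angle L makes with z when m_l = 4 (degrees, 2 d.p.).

13 values; L_z,max = 6ℏ; θ(m_l=4) ≈ 51.89°

There are 2l+1 = 13 values of m_l.
L_z,max = lℏ = 6ℏ.
For m_l = 4: cos θ = 4/√42, θ ≈ 51.89°.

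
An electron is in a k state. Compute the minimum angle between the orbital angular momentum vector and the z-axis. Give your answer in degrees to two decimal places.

K corresponds to l = 7.
|L| = √(l(l+1)) ℏ = 2√14 ℏ.
The smallest angle corresponds to the largest L_z, i.e. m_l = l = 7, giving L_z = 7ℏ.
cos θ_min = 7/√56, so θ_min ≈ 20.70°.

θ_min ≈ 20.70°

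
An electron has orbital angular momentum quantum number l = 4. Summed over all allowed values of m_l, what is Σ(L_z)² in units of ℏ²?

Σ(L_z)² = 60 ℏ²

m_l ∈ {-4, -3, -2, -1, 0, 1, 2, 3, 4}.
Σ m_l² = 2·(1 + 4 + 9 + 16) = 60.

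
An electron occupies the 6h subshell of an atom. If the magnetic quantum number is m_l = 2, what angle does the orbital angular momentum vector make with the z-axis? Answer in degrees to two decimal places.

θ ≈ 68.58°

For 6h, l = 5.
|L|² = l(l+1)ℏ² = 30ℏ², so |L| = √30 ℏ.
L_z = m_l ℏ = 2ℏ.
cos θ = L_z/|L| = 2/√30, so θ ≈ 68.58°.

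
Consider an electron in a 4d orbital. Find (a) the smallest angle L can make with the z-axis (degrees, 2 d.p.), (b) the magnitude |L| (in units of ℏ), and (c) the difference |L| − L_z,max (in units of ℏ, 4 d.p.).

θ_min ≈ 35.26°; |L| = √6 ℏ ≈ 2.449ℏ; |L|−L_z,max ≈ 0.4495ℏ

4d means n = 4, l = 2.
cos θ_min = 2/√6, so θ_min ≈ 35.26°.
|L| = ℏ√(2·3) = √6 ℏ ≈ 2.449ℏ.
|L| − L_z,max = (√6 − 2)ℏ ≈ 0.4495ℏ.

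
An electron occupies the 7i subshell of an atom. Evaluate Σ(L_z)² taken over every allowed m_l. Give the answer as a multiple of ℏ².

Σ(L_z)² = 182 ℏ²

For 7i, l = 6.
m_l ∈ {-6, -5, -4, -3, -2, -1, 0, 1, 2, 3, 4, 5, 6}.
Σ m_l² = l(l+1)(2l+1)/3 = 6·7·13/3 = 182.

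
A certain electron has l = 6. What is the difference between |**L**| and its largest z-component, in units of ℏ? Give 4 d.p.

|L| = √42 ℏ ≈ 6.4807ℏ, while L_z,max = lℏ = 6ℏ.
The difference is (√42 − 6)ℏ ≈ 0.4807ℏ.

|L| − L_z,max ≈ 0.4807ℏ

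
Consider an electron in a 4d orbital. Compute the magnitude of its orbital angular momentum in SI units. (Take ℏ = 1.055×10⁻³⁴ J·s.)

|L| = 2.584×10⁻³⁴ J·s

For 4d, l = 2.
|L| = ℏ√(l(l+1)) = ℏ√(2·3) = √6 ℏ
Numerically, |L| = 2.449 × (1.055×10⁻³⁴ J·s) = 2.584×10⁻³⁴ J·s.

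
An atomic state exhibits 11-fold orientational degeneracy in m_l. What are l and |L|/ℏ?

l = 5, |L| = √30 ℏ ≈ 5.477ℏ

Since there are 2l+1 = 11 values of m_l, l = 5.
Then |L| = √(l(l+1)) ℏ = √30 ℏ.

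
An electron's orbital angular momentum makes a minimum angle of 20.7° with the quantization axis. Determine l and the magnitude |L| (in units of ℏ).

At minimum angle, m_l = l, so cos θ = l/√(l(l+1)); cos²θ = l/(l+1) = 0.8751.
Thus l = 0.8751/(1 − 0.8751) ≈ 7.
Then |L| = ℏ√(7·8) = 2√14 ℏ.

l = 7, |L| = 2√14 ℏ ≈ 7.483ℏ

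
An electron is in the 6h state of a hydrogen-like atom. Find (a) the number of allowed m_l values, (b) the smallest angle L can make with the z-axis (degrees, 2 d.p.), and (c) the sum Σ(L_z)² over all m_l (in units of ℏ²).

6h means n = 6, l = 5.
There are 2l+1 = 11 values of m_l.
cos θ_min = 5/√30, so θ_min ≈ 24.09°.
Σ m_l² = 110, so Σ(L_z)² = 110 ℏ².

11 values; θ_min ≈ 24.09°; Σ(L_z)² = 110 ℏ²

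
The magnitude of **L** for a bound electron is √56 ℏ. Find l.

l = 7

|L| = ℏ√(l(l+1)), so l(l+1) = 56.
The positive root is l = 7.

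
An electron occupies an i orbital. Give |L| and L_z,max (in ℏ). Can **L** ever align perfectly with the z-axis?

No: L_z,max = 6ℏ < |L| = √42 ℏ ≈ 6.481ℏ

An i state has l = 6.
|L| = √42 ℏ ≈ 6.4807ℏ, while L_z,max = lℏ = 6ℏ.
Since |L| > L_z,max, the vector can never point exactly along z; the closest it comes is θ_min = arccos(6/√42) ≈ 22.2°.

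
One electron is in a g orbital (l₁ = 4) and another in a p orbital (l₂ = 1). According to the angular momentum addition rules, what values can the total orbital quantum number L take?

The total orbital quantum number L ranges from |l₁ − l₂| to l₁ + l₂ in integer steps.
So L can be 3, 4, 5.

L = 3, 4, 5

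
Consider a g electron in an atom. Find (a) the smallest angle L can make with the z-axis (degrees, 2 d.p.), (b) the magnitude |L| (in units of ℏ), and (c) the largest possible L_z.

θ_min ≈ 26.57°; |L| = 2√5 ℏ ≈ 4.472ℏ; L_z,max = 4ℏ

A g state has l = 4.
cos θ_min = 4/√20, so θ_min ≈ 26.57°.
|L| = ℏ√(4·5) = 2√5 ℏ ≈ 4.472ℏ.
L_z,max = lℏ = 4ℏ.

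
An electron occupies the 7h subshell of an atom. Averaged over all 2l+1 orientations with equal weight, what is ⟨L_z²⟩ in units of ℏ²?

⟨L_z²⟩ = 10 ℏ²

For 7h, l = 5.
m_l runs from −5 to 5, i.e. {-5, -4, -3, -2, -1, 0, 1, 2, 3, 4, 5}.
⟨L_z²⟩ = ℏ²·(Σ m_l²)/(2l+1) = ℏ²·110/11 = 10ℏ².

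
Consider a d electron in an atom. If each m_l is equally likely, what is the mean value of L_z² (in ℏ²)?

For a d orbital, l = 2.
m_l ∈ {-2, -1, 0, 1, 2}.
⟨L_z²⟩ = ℏ²·l(l+1)/3 = 2ℏ².

⟨L_z²⟩ = 2 ℏ²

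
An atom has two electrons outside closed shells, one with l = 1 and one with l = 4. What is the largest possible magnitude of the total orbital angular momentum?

Angular momentum addition gives L = |l₁ − l₂|, …, l₁ + l₂.
L ∈ {3, 4, 5}.
The largest magnitude corresponds to L = 5: |L_tot| = ℏ√(5·6) = √30 ℏ.

|L_tot|_max = √30 ℏ ≈ 5.477ℏ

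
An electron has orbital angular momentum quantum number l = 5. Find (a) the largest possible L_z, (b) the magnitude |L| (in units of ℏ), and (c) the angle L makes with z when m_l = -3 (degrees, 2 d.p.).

L_z,max = 5ℏ; |L| = √30 ℏ ≈ 5.477ℏ; θ(m_l=-3) ≈ 123.21°

L_z,max = lℏ = 5ℏ.
|L| = ℏ√(5·6) = √30 ℏ ≈ 5.477ℏ.
For m_l = -3: cos θ = -3/√30, θ ≈ 123.21°.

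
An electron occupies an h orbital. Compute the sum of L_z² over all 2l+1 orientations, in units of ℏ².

Σ(L_z)² = 110 ℏ²

An h state has l = 5.
m_l ∈ {-5, -4, -3, -2, -1, 0, 1, 2, 3, 4, 5}.
Σ m_l² = l(l+1)(2l+1)/3 = 5·6·11/3 = 110.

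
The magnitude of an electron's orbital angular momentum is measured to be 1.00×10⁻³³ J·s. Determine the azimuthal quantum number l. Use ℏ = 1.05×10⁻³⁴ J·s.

Dividing by ℏ: |L|/ℏ ≈ 9.524.
l(l+1) ≈ 9.524² ≈ 90.70, so l = 9.

l = 9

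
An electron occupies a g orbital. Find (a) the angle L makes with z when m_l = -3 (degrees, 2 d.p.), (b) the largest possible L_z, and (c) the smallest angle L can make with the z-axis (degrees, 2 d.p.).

θ(m_l=-3) ≈ 132.13°; L_z,max = 4ℏ; θ_min ≈ 26.57°

A g state has l = 4.
For m_l = -3: cos θ = -3/√20, θ ≈ 132.13°.
L_z,max = lℏ = 4ℏ.
cos θ_min = 4/√20, so θ_min ≈ 26.57°.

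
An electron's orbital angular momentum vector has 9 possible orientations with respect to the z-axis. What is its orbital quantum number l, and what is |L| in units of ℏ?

l = 4, |L| = 2√5 ℏ ≈ 4.472ℏ

Since there are 2l+1 = 9 values of m_l, l = 4.
Then |L| = √(l(l+1)) ℏ = 2√5 ℏ.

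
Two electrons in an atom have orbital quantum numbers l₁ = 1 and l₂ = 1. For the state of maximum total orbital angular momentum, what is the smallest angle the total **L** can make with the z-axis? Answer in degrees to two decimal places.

Angular momentum addition gives L = |l₁ − l₂|, …, l₁ + l₂.
L ∈ {0, 1, 2}.
The maximum is L = 2, with |L_tot| = ℏ√(2·3) = √6 ℏ.
The minimum angle with z is arccos(2/√6) ≈ 35.26°.

θ_min ≈ 35.26°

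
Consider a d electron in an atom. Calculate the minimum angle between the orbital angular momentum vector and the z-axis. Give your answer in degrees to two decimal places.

θ_min ≈ 35.26°

The letter d corresponds to l = 2.
|L| = √(l(l+1)) ℏ = √6 ℏ.
The smallest angle corresponds to the largest L_z, i.e. m_l = l = 2, giving L_z = 2ℏ.
cos θ_min = 2/√6, so θ_min ≈ 35.26°.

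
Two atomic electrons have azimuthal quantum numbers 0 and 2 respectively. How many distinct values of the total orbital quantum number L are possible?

1

Angular momentum addition gives L = |l₁ − l₂|, …, l₁ + l₂.
So L can be 2.
That is 1 value.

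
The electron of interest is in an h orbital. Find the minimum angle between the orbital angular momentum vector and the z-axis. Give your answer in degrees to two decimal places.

θ_min ≈ 24.09°

An h state has l = 5.
|L| = √(l(l+1)) ℏ = √30 ℏ.
The smallest angle corresponds to the largest L_z, i.e. m_l = l = 5, giving L_z = 5ℏ.
cos θ_min = 5/√30, so θ_min ≈ 24.09°.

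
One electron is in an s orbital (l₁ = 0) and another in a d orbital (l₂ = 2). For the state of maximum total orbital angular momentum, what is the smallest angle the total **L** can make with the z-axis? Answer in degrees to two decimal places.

θ_min ≈ 35.26°

Angular momentum addition gives L = |l₁ − l₂|, …, l₁ + l₂.
Allowed values: L = 2.
The maximum is L = 2, with |L_tot| = ℏ√(2·3) = √6 ℏ.
The minimum angle with z is arccos(2/√6) ≈ 35.26°.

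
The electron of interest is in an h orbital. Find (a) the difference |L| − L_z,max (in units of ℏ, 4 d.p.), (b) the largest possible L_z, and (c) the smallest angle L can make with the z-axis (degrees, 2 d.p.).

An h state has l = 5.
|L| − L_z,max = (√30 − 5)ℏ ≈ 0.4772ℏ.
L_z,max = lℏ = 5ℏ.
cos θ_min = 5/√30, so θ_min ≈ 24.09°.

|L|−L_z,max ≈ 0.4772ℏ; L_z,max = 5ℏ; θ_min ≈ 24.09°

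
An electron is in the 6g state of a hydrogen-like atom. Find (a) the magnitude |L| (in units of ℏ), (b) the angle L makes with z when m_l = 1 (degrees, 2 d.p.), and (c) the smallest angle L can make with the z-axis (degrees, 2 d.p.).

The 6g subshell has l = 4.
|L| = ℏ√(4·5) = 2√5 ℏ ≈ 4.472ℏ.
For m_l = 1: cos θ = 1/√20, θ ≈ 77.08°.
cos θ_min = 4/√20, so θ_min ≈ 26.57°.

|L| = 2√5 ℏ ≈ 4.472ℏ; θ(m_l=1) ≈ 77.08°; θ_min ≈ 26.57°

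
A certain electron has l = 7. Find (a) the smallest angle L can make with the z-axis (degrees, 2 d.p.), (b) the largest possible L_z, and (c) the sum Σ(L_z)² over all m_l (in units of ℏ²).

θ_min ≈ 20.70°; L_z,max = 7ℏ; Σ(L_z)² = 280 ℏ²

cos θ_min = 7/√56, so θ_min ≈ 20.70°.
L_z,max = lℏ = 7ℏ.
Σ m_l² = 280, so Σ(L_z)² = 280 ℏ².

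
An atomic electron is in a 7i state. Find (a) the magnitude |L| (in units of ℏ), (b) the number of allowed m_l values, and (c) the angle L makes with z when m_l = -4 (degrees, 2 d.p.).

The 7i subshell has l = 6.
|L| = ℏ√(6·7) = √42 ℏ ≈ 6.481ℏ.
There are 2l+1 = 13 values of m_l.
For m_l = -4: cos θ = -4/√42, θ ≈ 128.11°.

|L| = √42 ℏ ≈ 6.481ℏ; 13 values; θ(m_l=-4) ≈ 128.11°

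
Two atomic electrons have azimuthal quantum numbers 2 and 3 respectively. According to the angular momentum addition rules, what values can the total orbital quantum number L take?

By the triangle rule, |l₁ − l₂| ≤ L ≤ l₁ + l₂.
L ∈ {1, 2, 3, 4, 5}.

L = 1, 2, 3, 4, 5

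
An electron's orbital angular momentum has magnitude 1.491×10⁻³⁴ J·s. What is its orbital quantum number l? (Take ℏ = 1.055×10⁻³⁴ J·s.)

Dividing by ℏ: |L|/ℏ ≈ 1.413.
Set l(l+1) = 2.00; the integer solution is l = 1.

l = 1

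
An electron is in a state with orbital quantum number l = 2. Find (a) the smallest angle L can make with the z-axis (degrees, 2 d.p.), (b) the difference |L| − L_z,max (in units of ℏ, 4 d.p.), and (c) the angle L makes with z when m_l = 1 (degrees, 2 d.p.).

θ_min ≈ 35.26°; |L|−L_z,max ≈ 0.4495ℏ; θ(m_l=1) ≈ 65.91°

cos θ_min = 2/√6, so θ_min ≈ 35.26°.
|L| − L_z,max = (√6 − 2)ℏ ≈ 0.4495ℏ.
For m_l = 1: cos θ = 1/√6, θ ≈ 65.91°.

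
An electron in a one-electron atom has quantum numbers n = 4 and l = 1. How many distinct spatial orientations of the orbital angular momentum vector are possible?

3

The number of m_l values is 2l + 1 = 2·1 + 1 = 3.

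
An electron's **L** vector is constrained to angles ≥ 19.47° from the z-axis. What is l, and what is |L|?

l = 8, |L| = 6√2 ℏ ≈ 8.485ℏ

At minimum angle, m_l = l, so cos θ = l/√(l(l+1)); cos²θ = l/(l+1) = 0.8889.
l = cos²θ/sin²θ ≈ 8.
Then |L| = ℏ√(8·9) = 6√2 ℏ.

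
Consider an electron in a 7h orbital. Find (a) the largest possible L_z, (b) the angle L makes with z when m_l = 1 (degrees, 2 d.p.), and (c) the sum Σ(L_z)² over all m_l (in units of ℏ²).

7h means n = 7, l = 5.
L_z,max = lℏ = 5ℏ.
For m_l = 1: cos θ = 1/√30, θ ≈ 79.48°.
Σ m_l² = 110, so Σ(L_z)² = 110 ℏ².

L_z,max = 5ℏ; θ(m_l=1) ≈ 79.48°; Σ(L_z)² = 110 ℏ²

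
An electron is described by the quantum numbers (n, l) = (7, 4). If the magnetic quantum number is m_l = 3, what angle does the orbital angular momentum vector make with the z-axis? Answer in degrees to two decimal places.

θ ≈ 47.87°

|L| = ℏ√(l(l+1)) = 2√5 ℏ.
L_z = m_l ℏ = 3ℏ.
cos θ = L_z/|L| = 3/√20, so θ ≈ 47.87°.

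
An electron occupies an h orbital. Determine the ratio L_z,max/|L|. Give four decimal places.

L_z,max/|L| = 0.9129

An h state has l = 5.
|L| = √30 ℏ ≈ 5.4772ℏ, while L_z,max = lℏ = 5ℏ.
L_z,max/|L| = 5/√30 = 0.9129.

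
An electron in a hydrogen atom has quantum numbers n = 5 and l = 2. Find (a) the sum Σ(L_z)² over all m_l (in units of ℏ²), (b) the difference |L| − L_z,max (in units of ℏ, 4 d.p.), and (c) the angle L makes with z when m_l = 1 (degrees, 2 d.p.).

Σ(L_z)² = 10 ℏ²; |L|−L_z,max ≈ 0.4495ℏ; θ(m_l=1) ≈ 65.91°

Σ m_l² = 10, so Σ(L_z)² = 10 ℏ².
|L| − L_z,max = (√6 − 2)ℏ ≈ 0.4495ℏ.
For m_l = 1: cos θ = 1/√6, θ ≈ 65.91°.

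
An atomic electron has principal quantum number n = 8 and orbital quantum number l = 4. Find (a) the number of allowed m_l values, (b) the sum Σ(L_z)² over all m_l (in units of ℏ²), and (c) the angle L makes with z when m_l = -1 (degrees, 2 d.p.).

9 values; Σ(L_z)² = 60 ℏ²; θ(m_l=-1) ≈ 102.92°

There are 2l+1 = 9 values of m_l.
Σ m_l² = 60, so Σ(L_z)² = 60 ℏ².
For m_l = -1: cos θ = -1/√20, θ ≈ 102.92°.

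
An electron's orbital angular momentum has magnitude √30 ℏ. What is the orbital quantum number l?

Since |L|² = l(l+1)ℏ², l(l+1) = 30.
Solving: l = 5.

l = 5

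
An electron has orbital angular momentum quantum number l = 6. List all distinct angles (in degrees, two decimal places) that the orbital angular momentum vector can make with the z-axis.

θ ∈ {22.21°, 39.51°, 51.89°, 62.42°, 72.02°, 81.12°, 90.00°, 98.88°, 107.98°, 117.58°, 128.11°, 140.49°, 157.79°}

|L| = ℏ√(l(l+1)) = √42 ℏ.
cos θ = m_l/√42 for each m_l ∈ {-6, -5, -4, -3, -2, -1, 0, 1, 2, 3, 4, 5, 6}.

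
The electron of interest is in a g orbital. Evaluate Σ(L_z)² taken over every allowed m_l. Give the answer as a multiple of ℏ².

Σ(L_z)² = 60 ℏ²

The letter g corresponds to l = 4.
m_l ∈ {-4, -3, -2, -1, 0, 1, 2, 3, 4}.
Σ m_l² = l(l+1)(2l+1)/3 = 4·5·9/3 = 60.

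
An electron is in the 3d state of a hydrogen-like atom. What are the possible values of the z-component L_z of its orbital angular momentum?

For 3d, l = 2.
L_z = m_l ℏ with m_l ranging from −l to +l in integer steps.
For l = 2: m_l ∈ {-2, -1, 0, 1, 2}.

L_z ∈ {−2ℏ, −ℏ, 0, ℏ, 2ℏ}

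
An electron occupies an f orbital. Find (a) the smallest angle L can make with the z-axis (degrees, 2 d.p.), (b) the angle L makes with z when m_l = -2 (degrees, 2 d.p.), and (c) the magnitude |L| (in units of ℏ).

F corresponds to l = 3.
cos θ_min = 3/√12, so θ_min ≈ 30.00°.
For m_l = -2: cos θ = -2/√12, θ ≈ 125.26°.
|L| = ℏ√(3·4) = 2√3 ℏ ≈ 3.464ℏ.

θ_min ≈ 30.00°; θ(m_l=-2) ≈ 125.26°; |L| = 2√3 ℏ ≈ 3.464ℏ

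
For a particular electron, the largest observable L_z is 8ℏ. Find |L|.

|L| = 6√2 ℏ ≈ 8.485ℏ

The maximum L_z equals lℏ, giving l = 8.
|L| = √(l(l+1)) ℏ = 6√2 ℏ.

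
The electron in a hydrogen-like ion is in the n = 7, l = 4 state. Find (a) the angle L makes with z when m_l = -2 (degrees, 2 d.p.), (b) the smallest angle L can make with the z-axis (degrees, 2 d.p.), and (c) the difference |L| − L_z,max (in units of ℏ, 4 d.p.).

θ(m_l=-2) ≈ 116.57°; θ_min ≈ 26.57°; |L|−L_z,max ≈ 0.4721ℏ

For m_l = -2: cos θ = -2/√20, θ ≈ 116.57°.
cos θ_min = 4/√20, so θ_min ≈ 26.57°.
|L| − L_z,max = (2√5 − 4)ℏ ≈ 0.4721ℏ.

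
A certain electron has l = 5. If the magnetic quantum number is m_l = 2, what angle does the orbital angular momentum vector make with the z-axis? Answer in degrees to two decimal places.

|L| = ℏ√(l(l+1)) = √30 ℏ.
L_z = m_l ℏ = 2ℏ.
cos θ = L_z/|L| = 2/√30, so θ ≈ 68.58°.

θ ≈ 68.58°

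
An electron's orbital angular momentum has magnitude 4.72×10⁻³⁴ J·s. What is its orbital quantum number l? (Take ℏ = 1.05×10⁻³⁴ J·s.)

l = 4

|L|/ℏ = (4.72×10⁻³⁴)/(1.05×10⁻³⁴) ≈ 4.495.
(|L|/ℏ)² = l(l+1) ≈ 20.21 ⇒ l = 4.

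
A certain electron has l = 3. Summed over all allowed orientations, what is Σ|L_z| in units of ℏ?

Σ|L_z| = 12 ℏ

m_l runs from −3 to 3, i.e. {-3, -2, -1, 0, 1, 2, 3}.
Σ|m_l| = 2·3(3+1)/2 = 12.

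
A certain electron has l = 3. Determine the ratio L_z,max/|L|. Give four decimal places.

|L| = 2√3 ℏ ≈ 3.4641ℏ, while L_z,max = lℏ = 3ℏ.
L_z,max/|L| = 3/√12 = 0.8660.

L_z,max/|L| = 0.8660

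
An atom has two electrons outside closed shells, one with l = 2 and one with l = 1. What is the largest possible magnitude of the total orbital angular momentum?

L runs from |2 − 1| = 1 to 2 + 1 = 3.
So L can be 1, 2, 3.
The largest magnitude corresponds to L = 3: |L_tot| = ℏ√(3·4) = 2√3 ℏ.

|L_tot|_max = 2√3 ℏ ≈ 3.464ℏ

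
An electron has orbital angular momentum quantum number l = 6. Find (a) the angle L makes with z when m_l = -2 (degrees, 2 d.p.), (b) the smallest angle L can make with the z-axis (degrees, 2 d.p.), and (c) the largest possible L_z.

θ(m_l=-2) ≈ 107.98°; θ_min ≈ 22.21°; L_z,max = 6ℏ

For m_l = -2: cos θ = -2/√42, θ ≈ 107.98°.
cos θ_min = 6/√42, so θ_min ≈ 22.21°.
L_z,max = lℏ = 6ℏ.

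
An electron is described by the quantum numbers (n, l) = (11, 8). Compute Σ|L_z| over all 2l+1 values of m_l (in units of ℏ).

m_l ∈ {-8, -7, -6, -5, -4, -3, -2, -1, 0, 1, 2, 3, 4, 5, 6, 7, 8}.
Σ|m_l| = 2·8(8+1)/2 = 72.

Σ|L_z| = 72 ℏ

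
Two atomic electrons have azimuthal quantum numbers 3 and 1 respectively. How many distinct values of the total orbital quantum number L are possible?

3

The total orbital quantum number L ranges from |l₁ − l₂| to l₁ + l₂ in integer steps.
L ∈ {2, 3, 4}.
That is 3 values.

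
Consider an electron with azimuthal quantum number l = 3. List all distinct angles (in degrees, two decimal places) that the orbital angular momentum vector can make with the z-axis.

θ ∈ {30.00°, 54.74°, 73.22°, 90.00°, 106.78°, 125.26°, 150.00°}

|L| = ℏ√(l(l+1)) = 2√3 ℏ.
cos θ = m_l/√12 for each m_l ∈ {-3, -2, -1, 0, 1, 2, 3}.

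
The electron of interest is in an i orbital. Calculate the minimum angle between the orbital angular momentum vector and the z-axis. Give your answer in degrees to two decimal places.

For an i orbital, l = 6.
|L| = √(l(l+1)) ℏ = √42 ℏ.
The smallest angle corresponds to the largest L_z, i.e. m_l = l = 6, giving L_z = 6ℏ.
cos θ_min = 6/√42, so θ_min ≈ 22.21°.

θ_min ≈ 22.21°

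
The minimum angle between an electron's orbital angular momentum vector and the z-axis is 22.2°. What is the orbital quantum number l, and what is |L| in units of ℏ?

l = 6, |L| = √42 ℏ ≈ 6.481ℏ

cos²θ_min = l/(l+1) = 0.8572.
l = cos²θ/sin²θ ≈ 6.
Then |L| = ℏ√(6·7) = √42 ℏ.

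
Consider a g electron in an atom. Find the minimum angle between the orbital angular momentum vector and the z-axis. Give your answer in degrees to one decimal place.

θ_min ≈ 26.6°

A g state has l = 4.
|L|² = l(l+1)ℏ² = 20ℏ², so |L| = 2√5 ℏ.
The smallest angle corresponds to the largest L_z, i.e. m_l = l = 4, giving L_z = 4ℏ.
cos θ_min = 4/√20, so θ_min ≈ 26.6°.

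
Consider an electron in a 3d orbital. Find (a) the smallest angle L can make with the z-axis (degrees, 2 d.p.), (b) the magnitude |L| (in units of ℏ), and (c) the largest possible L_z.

3d means n = 3, l = 2.
cos θ_min = 2/√6, so θ_min ≈ 35.26°.
|L| = ℏ√(2·3) = √6 ℏ ≈ 2.449ℏ.
L_z,max = lℏ = 2ℏ.

θ_min ≈ 35.26°; |L| = √6 ℏ ≈ 2.449ℏ; L_z,max = 2ℏ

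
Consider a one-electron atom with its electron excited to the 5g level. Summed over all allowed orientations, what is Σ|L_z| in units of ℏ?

The 5g level has l = 4.
The allowed m_l values are -4, -3, -2, -1, 0, 1, 2, 3, 4.
Σ|m_l| = 2·4(4+1)/2 = 20.

Σ|L_z| = 20 ℏ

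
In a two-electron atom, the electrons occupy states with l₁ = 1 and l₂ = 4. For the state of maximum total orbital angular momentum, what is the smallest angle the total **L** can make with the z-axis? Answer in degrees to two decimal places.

L runs from |1 − 4| = 3 to 1 + 4 = 5.
L ∈ {3, 4, 5}.
The maximum is L = 5, with |L_tot| = ℏ√(5·6) = √30 ℏ.
The minimum angle with z is arccos(5/√30) ≈ 24.09°.

θ_min ≈ 24.09°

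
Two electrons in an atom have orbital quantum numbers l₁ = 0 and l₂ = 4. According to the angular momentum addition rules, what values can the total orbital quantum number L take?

L = 4

The total orbital quantum number L ranges from |l₁ − l₂| to l₁ + l₂ in integer steps.
So L can be 4.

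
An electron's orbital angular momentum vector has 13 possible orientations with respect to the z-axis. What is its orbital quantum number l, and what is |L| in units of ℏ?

l = 6, |L| = √42 ℏ ≈ 6.481ℏ

2l + 1 = 13 ⇒ l = 6.
|L| = ℏ√(l(l+1)) = ℏ√(6·7) = √42 ℏ.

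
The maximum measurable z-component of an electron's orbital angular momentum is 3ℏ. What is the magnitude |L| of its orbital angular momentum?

|L| = 2√3 ℏ ≈ 3.464ℏ

The maximum L_z equals lℏ, giving l = 3.
|L| = ℏ√(l(l+1)) = 2√3 ℏ.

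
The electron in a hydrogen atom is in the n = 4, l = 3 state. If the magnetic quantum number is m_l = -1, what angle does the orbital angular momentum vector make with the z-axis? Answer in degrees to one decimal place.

θ ≈ 106.8°

|L| = √(l(l+1)) ℏ = 2√3 ℏ.
L_z = m_l ℏ = −1ℏ.
cos θ = L_z/|L| = -1/√12, so θ ≈ 106.8°.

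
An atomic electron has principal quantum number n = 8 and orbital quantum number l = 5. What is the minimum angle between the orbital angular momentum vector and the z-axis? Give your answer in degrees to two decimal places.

|L| = ℏ√(l(l+1)) = √30 ℏ.
The smallest angle corresponds to the largest L_z, i.e. m_l = l = 5, giving L_z = 5ℏ.
cos θ_min = 5/√30, so θ_min ≈ 24.09°.

θ_min ≈ 24.09°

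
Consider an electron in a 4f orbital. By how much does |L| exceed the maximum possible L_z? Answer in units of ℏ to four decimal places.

4f means n = 4, l = 3.
|L| = 2√3 ℏ ≈ 3.4641ℏ, while L_z,max = lℏ = 3ℏ.
The difference is (2√3 − 3)ℏ ≈ 0.4641ℏ.

|L| − L_z,max ≈ 0.4641ℏ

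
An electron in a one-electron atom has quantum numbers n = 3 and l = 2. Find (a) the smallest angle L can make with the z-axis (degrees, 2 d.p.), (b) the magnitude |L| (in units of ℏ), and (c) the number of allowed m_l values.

θ_min ≈ 35.26°; |L| = √6 ℏ ≈ 2.449ℏ; 5 values

cos θ_min = 2/√6, so θ_min ≈ 35.26°.
|L| = ℏ√(2·3) = √6 ℏ ≈ 2.449ℏ.
There are 2l+1 = 5 values of m_l.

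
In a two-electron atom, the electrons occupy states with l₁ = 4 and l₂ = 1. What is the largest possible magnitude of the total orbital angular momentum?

|L_tot|_max = √30 ℏ ≈ 5.477ℏ

The total orbital quantum number L ranges from |l₁ − l₂| to l₁ + l₂ in integer steps.
Allowed values: L = 3, 4, 5.
The largest magnitude corresponds to L = 5: |L_tot| = ℏ√(5·6) = √30 ℏ.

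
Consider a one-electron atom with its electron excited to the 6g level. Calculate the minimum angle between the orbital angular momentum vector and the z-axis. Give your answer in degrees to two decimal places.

The 6g level has l = 4.
|L|² = l(l+1)ℏ² = 20ℏ², so |L| = 2√5 ℏ.
The smallest angle corresponds to the largest L_z, i.e. m_l = l = 4, giving L_z = 4ℏ.
cos θ_min = 4/√20, so θ_min ≈ 26.57°.

θ_min ≈ 26.57°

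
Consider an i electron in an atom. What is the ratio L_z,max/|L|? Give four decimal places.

L_z,max/|L| = 0.9258

The letter i corresponds to l = 6.
|L| = √42 ℏ ≈ 6.4807ℏ, while L_z,max = lℏ = 6ℏ.
L_z,max/|L| = 6/√42 = 0.9258.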